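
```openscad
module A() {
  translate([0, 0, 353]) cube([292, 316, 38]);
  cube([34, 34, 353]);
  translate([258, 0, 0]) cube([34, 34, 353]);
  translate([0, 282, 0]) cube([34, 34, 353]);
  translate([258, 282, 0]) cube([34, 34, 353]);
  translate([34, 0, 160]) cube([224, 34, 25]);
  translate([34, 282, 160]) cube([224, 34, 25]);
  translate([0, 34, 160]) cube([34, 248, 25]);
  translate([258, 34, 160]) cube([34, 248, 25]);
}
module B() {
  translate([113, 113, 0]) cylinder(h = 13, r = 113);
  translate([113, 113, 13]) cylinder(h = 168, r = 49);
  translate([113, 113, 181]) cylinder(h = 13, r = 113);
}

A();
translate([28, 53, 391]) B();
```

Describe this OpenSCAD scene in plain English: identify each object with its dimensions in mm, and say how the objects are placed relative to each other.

A is a four-legged stool. The seat is 292×316 mm, 38 mm thick, top at z = 391 mm. It stands on four square legs, each 34×34 mm in cross-section, from z = 0 to the seat underside, each flush with a corner of the seat. Four stretchers, 34 mm wide and 25 mm tall, connect adjacent legs with their undersides at z = 160 mm, each running between the inner faces of the legs it joins and aligned with the legs' outer faces on the other axis.

B is a spool: two coaxial disc flanges of radius 113 mm and thickness 13 mm, joined by a core cylinder of radius 49 mm and height 168 mm. The lower flange rests on z = 0 and the three cylinders share a vertical axis.

The spool is on top of the stool.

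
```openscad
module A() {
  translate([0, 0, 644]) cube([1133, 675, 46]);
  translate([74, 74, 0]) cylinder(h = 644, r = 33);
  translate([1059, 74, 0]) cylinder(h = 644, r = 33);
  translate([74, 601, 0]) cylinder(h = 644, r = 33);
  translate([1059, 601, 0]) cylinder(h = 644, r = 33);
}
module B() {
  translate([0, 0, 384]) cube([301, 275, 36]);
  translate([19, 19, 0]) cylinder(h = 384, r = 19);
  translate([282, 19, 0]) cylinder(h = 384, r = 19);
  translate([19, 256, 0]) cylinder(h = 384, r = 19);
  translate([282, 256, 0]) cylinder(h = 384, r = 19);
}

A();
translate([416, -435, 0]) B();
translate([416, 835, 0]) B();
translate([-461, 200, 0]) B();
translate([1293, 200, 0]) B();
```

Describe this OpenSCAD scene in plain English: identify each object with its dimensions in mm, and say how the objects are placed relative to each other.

A is a table: top 1133 mm (x) × 675 mm (y), 46 mm thick, upper face at z = 690 mm, on four round legs of 66 mm diameter, each leg's bounding box inset 41 mm from the nearest pair of top edges, running from z = 0 to the bottom of the top.

B is a four-legged stool. The seat is 301×275 mm, 36 mm thick, top at z = 420 mm. It stands on four round legs, each 38 mm in diameter, from z = 0 to the seat underside, each leg's axis is inset half a diameter from the nearest pair of seat edges (so the leg's bounding box is flush with the corner).

Four stools sit around the table at the −y, +y, −x, +x sides.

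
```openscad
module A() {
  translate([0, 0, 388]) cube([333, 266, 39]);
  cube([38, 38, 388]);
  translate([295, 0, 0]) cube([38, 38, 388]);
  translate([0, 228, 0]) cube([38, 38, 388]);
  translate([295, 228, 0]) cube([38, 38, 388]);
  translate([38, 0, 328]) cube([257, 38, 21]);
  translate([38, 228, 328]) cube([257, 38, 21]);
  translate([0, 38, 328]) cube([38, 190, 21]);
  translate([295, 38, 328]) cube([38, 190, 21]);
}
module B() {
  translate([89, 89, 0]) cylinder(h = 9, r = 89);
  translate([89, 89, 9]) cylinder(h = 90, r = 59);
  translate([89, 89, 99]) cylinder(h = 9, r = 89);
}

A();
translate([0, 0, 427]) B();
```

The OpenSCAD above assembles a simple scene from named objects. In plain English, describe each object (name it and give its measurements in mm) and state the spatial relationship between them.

A is a four-legged stool. The seat is 333×266 mm, 39 mm thick, top at z = 427 mm. It stands on four square legs, each 38×38 mm in cross-section, from z = 0 to the seat underside, each flush with a corner of the seat. Four stretchers, 38 mm wide and 21 mm tall, connect adjacent legs with their undersides at z = 328 mm, each running between the inner faces of the legs it joins and aligned with the legs' outer faces on the other axis.

B is a spool: two coaxial disc flanges of radius 89 mm and thickness 9 mm, joined by a core cylinder of radius 59 mm and height 90 mm. The lower flange rests on z = 0 and the three cylinders share a vertical axis.

The spool is on top of the stool.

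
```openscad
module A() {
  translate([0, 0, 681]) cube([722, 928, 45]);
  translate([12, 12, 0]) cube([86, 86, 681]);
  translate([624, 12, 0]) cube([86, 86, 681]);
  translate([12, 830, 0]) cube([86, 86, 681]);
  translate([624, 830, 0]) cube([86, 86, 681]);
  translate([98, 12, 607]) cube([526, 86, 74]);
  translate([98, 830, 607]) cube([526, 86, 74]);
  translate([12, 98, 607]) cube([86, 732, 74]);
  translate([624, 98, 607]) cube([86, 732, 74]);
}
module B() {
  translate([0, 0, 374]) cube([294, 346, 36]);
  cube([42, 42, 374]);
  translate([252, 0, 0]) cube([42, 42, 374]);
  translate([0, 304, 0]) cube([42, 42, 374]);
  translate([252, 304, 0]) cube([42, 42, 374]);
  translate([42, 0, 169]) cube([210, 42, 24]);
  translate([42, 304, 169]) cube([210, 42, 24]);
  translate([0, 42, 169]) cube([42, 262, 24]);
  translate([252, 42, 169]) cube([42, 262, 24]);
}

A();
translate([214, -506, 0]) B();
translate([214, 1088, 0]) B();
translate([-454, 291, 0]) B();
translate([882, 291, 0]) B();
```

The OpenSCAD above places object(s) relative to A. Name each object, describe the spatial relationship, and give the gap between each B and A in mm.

Each stool's nearest face is 160 mm from the table's bounding box.

A is a table. B is a stool. Four stools sit around the table at the −y, +y, −x, +x sides. The gap between each stool and the table is 160 mm.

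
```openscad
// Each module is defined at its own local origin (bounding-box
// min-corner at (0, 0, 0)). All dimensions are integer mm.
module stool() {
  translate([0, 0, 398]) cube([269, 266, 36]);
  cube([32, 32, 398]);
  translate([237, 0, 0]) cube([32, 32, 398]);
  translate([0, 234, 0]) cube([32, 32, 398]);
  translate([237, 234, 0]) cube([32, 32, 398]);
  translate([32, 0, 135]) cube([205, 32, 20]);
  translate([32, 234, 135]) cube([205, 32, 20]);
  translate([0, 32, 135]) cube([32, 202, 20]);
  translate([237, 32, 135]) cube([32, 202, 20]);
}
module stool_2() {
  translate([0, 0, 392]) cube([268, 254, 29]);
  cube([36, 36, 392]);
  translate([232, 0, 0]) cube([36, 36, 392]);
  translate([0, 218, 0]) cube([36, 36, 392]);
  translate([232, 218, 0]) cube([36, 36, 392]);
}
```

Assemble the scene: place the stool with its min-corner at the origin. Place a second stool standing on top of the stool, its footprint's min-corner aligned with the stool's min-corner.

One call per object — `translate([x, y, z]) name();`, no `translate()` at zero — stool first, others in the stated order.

stool();
translate([0, 0, 434]) stool_2();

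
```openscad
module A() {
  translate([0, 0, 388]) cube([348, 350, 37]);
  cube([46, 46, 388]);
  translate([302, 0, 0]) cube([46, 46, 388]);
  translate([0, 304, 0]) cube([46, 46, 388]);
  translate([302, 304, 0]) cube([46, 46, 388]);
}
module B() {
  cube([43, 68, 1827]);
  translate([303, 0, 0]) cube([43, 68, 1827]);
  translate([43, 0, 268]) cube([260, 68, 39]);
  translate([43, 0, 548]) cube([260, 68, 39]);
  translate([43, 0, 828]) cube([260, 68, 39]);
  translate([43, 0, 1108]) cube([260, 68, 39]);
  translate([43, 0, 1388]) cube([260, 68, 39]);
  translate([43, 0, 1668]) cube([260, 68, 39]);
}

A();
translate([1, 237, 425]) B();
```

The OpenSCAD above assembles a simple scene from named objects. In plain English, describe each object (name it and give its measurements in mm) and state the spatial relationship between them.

A is a four-legged stool. The seat is a 348×350×37 mm slab whose top surface is at z = 425 mm; four square legs, each 46×46 mm in cross-section, run from the floor (z = 0) to the underside of the seat, each flush with a corner of the seat.

B is a wooden ladder with two side rails of 43×68 mm section and 1827 mm height, set 346 mm apart overall. Between them run 6 rectangular rungs (68 mm deep, 39 mm thick), front faces flush with the rails' −y face. The bottom of the first rung is 268 mm above the floor and each subsequent rung is 280 mm higher than the one below.

The ladder is on top of the stool.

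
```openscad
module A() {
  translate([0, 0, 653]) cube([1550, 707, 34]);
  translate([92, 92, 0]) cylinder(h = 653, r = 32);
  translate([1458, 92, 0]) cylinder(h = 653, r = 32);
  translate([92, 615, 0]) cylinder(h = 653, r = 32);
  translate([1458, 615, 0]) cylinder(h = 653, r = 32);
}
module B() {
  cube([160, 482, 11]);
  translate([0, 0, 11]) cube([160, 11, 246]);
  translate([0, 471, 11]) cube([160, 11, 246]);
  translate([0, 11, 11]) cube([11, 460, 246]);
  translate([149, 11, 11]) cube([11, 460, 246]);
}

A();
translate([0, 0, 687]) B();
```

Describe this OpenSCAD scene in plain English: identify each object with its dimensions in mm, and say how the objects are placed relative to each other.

A is a table: top 1550 mm (x) × 707 mm (y), 34 mm thick, upper face at z = 687 mm, on four round legs of 64 mm diameter, each leg's bounding box inset 60 mm from the nearest pair of top edges, running from z = 0 to the bottom of the top.

B is an open storage box with external size 160×482×257 mm and wall thickness 11 mm (the base is also 11 mm thick). The base covers the whole footprint; the four walls stand on the base, with the y-facing walls full-width and the x-facing walls fitting between their inner faces.

The open box is on top of the table.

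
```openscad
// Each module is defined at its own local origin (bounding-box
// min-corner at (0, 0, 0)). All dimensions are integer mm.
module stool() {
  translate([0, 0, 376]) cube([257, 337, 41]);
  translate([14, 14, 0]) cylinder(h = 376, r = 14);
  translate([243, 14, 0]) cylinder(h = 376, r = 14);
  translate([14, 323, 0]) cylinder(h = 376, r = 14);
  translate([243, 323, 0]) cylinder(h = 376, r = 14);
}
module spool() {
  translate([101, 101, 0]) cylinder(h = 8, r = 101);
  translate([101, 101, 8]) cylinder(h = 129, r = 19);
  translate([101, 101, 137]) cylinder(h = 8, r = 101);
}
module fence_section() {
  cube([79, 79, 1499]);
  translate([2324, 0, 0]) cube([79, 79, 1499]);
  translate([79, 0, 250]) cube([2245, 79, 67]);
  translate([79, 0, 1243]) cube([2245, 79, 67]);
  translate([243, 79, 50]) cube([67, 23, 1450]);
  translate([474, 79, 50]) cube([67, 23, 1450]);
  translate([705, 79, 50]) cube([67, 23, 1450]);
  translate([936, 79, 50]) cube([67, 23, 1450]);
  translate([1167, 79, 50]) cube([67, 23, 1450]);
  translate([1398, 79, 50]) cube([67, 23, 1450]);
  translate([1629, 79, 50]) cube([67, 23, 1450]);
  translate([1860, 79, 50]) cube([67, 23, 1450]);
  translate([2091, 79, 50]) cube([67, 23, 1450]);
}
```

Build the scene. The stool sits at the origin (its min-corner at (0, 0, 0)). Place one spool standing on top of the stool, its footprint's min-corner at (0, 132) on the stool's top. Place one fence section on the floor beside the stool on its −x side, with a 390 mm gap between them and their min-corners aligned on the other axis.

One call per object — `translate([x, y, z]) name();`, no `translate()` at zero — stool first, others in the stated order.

stool();
translate([0, 132, 417]) spool();
translate([-2793, 0, 0]) fence_section();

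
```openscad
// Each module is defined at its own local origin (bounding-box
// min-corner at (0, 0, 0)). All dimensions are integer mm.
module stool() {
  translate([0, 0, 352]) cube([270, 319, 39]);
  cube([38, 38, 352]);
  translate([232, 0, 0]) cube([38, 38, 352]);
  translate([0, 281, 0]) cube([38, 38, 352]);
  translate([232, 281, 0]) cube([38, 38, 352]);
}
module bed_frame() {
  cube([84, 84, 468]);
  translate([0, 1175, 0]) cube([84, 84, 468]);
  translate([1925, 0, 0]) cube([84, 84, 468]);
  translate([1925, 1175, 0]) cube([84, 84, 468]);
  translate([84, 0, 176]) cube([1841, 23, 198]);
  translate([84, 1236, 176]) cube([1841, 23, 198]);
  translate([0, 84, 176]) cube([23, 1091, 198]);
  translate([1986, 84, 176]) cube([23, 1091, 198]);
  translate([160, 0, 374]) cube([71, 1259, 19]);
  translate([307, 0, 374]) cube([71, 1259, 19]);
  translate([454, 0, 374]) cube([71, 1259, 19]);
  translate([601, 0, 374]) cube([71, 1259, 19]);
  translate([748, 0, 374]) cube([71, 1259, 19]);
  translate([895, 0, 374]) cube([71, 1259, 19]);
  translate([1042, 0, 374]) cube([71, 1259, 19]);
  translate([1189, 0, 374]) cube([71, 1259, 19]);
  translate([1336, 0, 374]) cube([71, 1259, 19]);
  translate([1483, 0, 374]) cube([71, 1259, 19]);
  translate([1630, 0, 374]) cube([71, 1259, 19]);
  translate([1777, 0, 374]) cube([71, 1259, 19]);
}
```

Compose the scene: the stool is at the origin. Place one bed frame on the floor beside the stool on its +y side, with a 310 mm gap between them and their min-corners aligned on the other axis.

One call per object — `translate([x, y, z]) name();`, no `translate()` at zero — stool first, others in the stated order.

stool();
translate([0, 629, 0]) bed_frame();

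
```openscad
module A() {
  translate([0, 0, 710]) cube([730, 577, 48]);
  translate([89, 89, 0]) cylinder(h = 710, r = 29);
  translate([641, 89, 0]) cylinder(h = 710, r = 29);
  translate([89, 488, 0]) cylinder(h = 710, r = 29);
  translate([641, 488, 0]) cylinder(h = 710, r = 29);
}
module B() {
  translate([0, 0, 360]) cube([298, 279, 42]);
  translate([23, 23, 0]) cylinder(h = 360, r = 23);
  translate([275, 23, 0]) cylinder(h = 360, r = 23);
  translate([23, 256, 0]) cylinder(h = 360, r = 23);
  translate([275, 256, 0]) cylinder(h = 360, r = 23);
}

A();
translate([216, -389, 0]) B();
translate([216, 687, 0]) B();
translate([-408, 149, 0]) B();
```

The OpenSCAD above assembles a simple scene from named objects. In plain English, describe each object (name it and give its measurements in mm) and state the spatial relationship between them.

A is a table: top 730 mm (x) × 577 mm (y), 48 mm thick, upper face at z = 758 mm, on four round legs of 58 mm diameter, each leg's bounding box inset 60 mm from the nearest pair of top edges, running from z = 0 to the bottom of the top.

B is a simple wooden stool: a rectangular seat 298 mm (x) by 279 mm (y), 42 mm thick, top face at z = 402 mm, on four round legs, each 46 mm in diameter. The legs rest on z = 0, each leg's axis is inset half a diameter from the nearest pair of seat edges (so the leg's bounding box is flush with the corner).

Three stools sit around the table at the −y, +y, −x sides.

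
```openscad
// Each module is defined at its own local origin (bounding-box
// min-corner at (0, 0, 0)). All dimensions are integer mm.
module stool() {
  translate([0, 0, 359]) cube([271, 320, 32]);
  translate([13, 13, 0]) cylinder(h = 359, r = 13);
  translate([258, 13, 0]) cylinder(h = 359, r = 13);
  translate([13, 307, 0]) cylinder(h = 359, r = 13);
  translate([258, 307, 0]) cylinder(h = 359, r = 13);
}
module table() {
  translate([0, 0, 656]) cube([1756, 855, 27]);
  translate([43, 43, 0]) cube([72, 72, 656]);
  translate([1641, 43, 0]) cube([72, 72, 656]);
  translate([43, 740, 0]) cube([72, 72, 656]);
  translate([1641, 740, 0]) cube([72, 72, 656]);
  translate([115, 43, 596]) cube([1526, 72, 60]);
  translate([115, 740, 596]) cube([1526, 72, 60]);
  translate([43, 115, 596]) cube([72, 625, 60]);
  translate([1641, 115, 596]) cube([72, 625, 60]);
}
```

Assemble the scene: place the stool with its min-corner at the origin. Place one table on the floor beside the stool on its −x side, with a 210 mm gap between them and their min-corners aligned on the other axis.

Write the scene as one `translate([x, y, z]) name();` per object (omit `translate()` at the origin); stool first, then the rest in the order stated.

stool();
translate([-1966, 0, 0]) table();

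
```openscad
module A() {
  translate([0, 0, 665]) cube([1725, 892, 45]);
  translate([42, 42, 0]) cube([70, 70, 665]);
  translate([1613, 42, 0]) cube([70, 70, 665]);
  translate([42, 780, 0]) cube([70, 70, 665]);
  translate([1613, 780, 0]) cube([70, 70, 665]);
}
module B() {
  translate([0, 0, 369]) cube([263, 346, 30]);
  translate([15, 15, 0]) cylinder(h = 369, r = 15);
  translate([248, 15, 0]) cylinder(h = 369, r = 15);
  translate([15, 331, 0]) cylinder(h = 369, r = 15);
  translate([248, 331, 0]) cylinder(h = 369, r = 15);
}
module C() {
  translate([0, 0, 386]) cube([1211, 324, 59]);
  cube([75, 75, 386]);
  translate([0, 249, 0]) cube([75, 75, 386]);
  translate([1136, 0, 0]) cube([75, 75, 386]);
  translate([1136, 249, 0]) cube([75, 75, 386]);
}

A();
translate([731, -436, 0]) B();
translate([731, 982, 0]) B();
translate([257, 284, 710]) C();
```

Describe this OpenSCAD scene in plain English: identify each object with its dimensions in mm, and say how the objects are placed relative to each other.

A is a table with a 1725×892 mm rectangular top, 45 mm thick, top surface at z = 710 mm, supported by four 70×70 mm square legs, each inset 42 mm from the nearest pair of top edges, running from the floor.

B is a four-legged stool. The seat is a 263×346×30 mm slab whose top surface is at z = 399 mm; four round legs, each 30 mm in diameter, run from the floor (z = 0) to the underside of the seat, each leg's axis is inset half a diameter from the nearest pair of seat edges (so the leg's bounding box is flush with the corner).

C is a bench: a 1211×324 mm seat slab, 59 mm thick, top at z = 445 mm, on four 75×75 mm square legs flush with the seat corners and standing on z = 0.

Two stools sit around the table at the −y, +y sides. The bench is on top of the table, centred.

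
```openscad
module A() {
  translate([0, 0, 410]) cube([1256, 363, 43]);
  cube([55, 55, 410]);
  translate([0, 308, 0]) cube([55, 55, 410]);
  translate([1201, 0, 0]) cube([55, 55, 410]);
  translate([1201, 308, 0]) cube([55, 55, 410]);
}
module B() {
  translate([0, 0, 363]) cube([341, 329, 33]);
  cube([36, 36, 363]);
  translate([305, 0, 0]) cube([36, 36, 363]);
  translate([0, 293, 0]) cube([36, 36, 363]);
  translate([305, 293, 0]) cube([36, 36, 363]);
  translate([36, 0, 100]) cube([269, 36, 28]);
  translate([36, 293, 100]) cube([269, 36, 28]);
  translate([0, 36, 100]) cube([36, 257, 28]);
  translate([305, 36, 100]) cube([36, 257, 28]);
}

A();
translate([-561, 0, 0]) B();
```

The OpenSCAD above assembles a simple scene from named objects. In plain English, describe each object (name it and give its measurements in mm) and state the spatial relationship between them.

A is a bench: a 1256×363 mm seat slab, 43 mm thick, top at z = 453 mm, on four 55×55 mm square legs flush with the seat corners and standing on z = 0.

B is a four-legged stool. The seat is 341×329 mm, 33 mm thick, top at z = 396 mm. It stands on four square legs, each 36×36 mm in cross-section, from z = 0 to the seat underside, each flush with a corner of the seat. Four stretchers, 36 mm wide and 28 mm tall, connect adjacent legs with their undersides at z = 100 mm, each running between the inner faces of the legs it joins and aligned with the legs' outer faces on the other axis.

The stool is on the floor beside the bench on its −x side.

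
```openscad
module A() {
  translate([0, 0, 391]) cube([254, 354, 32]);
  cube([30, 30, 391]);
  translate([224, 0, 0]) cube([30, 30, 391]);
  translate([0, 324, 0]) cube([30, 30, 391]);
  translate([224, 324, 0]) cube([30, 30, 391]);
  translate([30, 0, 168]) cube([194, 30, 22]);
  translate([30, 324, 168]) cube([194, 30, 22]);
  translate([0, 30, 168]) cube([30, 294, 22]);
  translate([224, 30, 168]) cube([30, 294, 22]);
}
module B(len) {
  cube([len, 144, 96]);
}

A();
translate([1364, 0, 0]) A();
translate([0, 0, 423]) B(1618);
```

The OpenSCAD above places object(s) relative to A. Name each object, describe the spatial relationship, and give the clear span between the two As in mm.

A is a stool. B is a beam. A beam spans the tops of two stools. The clear span between the two stools is 1110 mm.

Second stool starts at x = 1364; first ends at x = 254; clear span = 1364 − 254 = 1110 mm.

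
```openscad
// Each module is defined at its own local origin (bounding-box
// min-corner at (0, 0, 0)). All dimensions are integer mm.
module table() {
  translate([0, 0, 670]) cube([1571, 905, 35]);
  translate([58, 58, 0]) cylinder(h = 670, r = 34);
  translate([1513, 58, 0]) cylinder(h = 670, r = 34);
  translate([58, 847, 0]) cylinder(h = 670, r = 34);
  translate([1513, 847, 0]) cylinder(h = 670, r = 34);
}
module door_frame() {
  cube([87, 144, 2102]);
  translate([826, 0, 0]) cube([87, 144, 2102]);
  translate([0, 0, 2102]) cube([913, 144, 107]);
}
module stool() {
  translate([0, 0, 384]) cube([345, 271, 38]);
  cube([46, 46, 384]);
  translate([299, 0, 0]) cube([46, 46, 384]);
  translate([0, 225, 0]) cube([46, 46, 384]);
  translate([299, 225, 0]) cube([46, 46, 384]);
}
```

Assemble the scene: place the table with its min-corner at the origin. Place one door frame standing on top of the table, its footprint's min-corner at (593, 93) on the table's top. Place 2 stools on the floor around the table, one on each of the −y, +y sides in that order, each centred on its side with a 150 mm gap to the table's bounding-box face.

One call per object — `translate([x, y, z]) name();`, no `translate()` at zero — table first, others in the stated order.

table();
translate([593, 93, 705]) door_frame();
translate([613, -421, 0]) stool();
translate([613, 1055, 0]) stool();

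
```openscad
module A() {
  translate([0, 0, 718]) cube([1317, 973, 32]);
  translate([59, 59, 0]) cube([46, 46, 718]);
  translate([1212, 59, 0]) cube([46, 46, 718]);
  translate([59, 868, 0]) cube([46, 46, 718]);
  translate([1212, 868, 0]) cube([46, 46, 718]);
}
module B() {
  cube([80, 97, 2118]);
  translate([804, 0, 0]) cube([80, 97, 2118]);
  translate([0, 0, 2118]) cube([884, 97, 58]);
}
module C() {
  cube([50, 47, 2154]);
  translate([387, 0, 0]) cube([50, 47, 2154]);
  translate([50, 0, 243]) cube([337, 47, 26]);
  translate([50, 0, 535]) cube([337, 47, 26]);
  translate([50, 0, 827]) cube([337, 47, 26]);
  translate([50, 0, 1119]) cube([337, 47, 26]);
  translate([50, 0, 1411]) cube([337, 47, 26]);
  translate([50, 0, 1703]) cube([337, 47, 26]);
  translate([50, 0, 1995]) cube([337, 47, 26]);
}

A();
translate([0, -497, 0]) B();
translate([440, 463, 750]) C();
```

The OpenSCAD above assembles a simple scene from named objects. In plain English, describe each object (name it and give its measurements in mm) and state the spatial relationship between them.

A is a rectangular dining table. The top is 1317×973×32 mm with its upper surface at z = 750 mm. It stands on four 46×46 mm square legs, each inset 59 mm from the nearest pair of top edges, running from the floor to the underside of the top.

B is a rectangular door frame: two vertical jambs of 80×97 mm section, 2118 mm tall, with a clear opening 724 mm wide between their inner faces. A header 58 mm tall and 97 mm deep lies on top of the jambs and spans the full outside width.

C is a wooden ladder with two side rails of 50×47 mm section and 2154 mm height, set 437 mm apart overall. Between them run 7 rectangular rungs (47 mm deep, 26 mm thick), front faces flush with the rails' −y face. The bottom of the first rung is 243 mm above the floor and each subsequent rung is 292 mm higher than the one below.

The door frame is on the floor beside the table on its −y side. The ladder is on top of the table, centred.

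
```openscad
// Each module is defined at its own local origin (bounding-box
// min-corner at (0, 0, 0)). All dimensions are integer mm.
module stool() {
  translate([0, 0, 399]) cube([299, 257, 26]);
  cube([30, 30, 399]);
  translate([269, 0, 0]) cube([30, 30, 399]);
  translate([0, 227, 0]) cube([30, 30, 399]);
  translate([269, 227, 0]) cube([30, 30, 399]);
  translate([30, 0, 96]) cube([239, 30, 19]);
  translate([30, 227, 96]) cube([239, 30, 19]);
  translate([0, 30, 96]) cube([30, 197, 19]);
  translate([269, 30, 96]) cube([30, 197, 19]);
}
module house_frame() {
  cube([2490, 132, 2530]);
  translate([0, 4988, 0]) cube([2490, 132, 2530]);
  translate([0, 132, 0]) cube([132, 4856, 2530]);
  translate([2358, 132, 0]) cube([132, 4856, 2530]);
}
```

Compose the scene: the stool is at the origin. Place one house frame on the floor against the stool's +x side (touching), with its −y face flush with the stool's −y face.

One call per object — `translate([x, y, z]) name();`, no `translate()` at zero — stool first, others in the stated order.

stool();
translate([299, 0, 0]) house_frame();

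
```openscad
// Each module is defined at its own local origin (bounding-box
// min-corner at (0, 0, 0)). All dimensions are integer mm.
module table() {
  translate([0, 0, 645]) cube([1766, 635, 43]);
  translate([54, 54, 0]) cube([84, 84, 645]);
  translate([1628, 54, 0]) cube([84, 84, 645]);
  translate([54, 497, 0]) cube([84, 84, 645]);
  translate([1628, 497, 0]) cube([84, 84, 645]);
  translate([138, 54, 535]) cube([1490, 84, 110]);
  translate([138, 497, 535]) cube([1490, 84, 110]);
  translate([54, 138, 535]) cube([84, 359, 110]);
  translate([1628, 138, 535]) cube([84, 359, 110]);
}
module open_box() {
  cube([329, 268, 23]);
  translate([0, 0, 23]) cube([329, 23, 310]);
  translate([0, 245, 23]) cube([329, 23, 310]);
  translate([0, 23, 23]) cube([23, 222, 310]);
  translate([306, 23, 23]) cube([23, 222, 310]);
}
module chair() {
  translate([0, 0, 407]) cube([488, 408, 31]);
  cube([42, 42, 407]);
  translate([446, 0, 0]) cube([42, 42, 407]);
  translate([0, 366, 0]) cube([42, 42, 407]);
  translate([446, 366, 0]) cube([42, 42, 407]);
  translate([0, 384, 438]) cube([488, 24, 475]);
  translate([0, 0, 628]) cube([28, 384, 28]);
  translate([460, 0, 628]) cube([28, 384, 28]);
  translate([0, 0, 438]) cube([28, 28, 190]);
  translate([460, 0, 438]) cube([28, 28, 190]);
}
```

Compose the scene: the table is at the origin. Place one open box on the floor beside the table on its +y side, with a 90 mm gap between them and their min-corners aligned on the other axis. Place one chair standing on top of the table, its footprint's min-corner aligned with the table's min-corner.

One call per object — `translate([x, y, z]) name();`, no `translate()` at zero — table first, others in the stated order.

table();
translate([0, 725, 0]) open_box();
translate([0, 0, 688]) chair();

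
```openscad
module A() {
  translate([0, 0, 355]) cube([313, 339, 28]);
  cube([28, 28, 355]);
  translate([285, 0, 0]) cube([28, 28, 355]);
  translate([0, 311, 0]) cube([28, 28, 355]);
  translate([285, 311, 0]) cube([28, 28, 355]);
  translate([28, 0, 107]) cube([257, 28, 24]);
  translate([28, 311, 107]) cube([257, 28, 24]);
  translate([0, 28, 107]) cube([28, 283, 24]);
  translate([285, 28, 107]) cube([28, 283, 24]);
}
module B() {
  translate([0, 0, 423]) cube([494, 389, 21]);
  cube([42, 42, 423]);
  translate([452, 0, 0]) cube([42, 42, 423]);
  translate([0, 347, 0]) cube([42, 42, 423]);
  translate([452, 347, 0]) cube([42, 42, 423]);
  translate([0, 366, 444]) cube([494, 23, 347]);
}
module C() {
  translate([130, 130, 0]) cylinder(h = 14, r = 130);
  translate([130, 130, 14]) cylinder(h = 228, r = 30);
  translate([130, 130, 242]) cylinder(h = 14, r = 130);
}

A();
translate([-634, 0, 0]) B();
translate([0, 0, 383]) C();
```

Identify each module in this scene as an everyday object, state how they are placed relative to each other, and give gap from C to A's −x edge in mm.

A is a stool. B is a chair. C is a spool. The chair is on the floor beside the stool on its −x side. The spool is on top of the stool. The gap from the spool to the stool's −x edge is 0 mm.

The spool's min-x is at 0; the stool's min-x is 0; gap = 0 mm.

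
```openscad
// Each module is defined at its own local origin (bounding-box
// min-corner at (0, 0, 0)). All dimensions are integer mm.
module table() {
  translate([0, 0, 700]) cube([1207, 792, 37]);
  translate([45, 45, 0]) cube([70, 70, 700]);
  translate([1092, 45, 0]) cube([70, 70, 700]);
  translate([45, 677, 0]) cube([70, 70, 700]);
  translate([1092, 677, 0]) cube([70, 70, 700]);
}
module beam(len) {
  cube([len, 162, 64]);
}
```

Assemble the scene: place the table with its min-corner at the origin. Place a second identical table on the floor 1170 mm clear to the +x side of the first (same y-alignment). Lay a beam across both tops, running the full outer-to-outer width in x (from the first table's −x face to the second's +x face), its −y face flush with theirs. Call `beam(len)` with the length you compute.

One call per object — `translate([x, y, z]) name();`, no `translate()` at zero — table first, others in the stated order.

table();
translate([2377, 0, 0]) table();
translate([0, 0, 737]) beam(3584);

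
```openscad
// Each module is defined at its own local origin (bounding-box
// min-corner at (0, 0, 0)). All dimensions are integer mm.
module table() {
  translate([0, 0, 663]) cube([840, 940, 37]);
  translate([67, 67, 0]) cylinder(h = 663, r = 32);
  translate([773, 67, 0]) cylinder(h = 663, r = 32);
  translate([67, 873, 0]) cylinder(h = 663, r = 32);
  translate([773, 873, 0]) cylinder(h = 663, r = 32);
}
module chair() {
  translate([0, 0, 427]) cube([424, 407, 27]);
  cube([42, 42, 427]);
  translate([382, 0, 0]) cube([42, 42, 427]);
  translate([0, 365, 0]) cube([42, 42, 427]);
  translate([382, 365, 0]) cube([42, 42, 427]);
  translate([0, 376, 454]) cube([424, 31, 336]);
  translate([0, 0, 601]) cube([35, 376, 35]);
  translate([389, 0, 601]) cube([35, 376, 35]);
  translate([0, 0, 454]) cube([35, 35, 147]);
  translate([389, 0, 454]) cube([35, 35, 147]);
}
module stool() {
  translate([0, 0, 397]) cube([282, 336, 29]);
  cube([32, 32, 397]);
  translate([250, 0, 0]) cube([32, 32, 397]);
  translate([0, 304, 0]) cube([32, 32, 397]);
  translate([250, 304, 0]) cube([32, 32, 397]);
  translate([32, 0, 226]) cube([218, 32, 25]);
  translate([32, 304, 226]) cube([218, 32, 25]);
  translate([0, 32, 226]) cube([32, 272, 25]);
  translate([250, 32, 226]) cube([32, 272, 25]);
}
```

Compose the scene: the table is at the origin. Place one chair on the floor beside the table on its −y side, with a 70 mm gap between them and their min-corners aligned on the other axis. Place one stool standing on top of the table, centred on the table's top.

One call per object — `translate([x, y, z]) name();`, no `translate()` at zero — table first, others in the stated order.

table();
translate([0, -477, 0]) chair();
translate([279, 302, 700]) stool();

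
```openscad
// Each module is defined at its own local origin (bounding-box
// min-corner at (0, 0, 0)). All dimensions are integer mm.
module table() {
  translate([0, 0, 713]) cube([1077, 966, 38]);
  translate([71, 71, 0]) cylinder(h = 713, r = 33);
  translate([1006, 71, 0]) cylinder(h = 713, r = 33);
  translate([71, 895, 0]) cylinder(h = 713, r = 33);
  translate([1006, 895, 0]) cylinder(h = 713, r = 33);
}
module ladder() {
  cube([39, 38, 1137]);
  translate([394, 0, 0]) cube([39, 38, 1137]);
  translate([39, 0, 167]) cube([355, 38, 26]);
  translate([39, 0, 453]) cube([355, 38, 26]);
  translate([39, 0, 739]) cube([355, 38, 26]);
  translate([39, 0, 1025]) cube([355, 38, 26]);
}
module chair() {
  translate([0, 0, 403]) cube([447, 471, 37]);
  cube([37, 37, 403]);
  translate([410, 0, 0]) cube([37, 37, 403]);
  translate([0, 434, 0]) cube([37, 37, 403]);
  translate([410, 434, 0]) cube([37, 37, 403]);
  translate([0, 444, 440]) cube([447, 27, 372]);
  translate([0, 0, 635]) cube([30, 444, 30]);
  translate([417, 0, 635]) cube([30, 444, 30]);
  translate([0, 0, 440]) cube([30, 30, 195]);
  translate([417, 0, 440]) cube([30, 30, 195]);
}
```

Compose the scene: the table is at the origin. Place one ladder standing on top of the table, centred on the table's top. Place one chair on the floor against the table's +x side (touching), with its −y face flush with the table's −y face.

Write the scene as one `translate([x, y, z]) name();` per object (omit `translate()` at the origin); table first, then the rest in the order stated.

table();
translate([322, 464, 751]) ladder();
translate([1077, 0, 0]) chair();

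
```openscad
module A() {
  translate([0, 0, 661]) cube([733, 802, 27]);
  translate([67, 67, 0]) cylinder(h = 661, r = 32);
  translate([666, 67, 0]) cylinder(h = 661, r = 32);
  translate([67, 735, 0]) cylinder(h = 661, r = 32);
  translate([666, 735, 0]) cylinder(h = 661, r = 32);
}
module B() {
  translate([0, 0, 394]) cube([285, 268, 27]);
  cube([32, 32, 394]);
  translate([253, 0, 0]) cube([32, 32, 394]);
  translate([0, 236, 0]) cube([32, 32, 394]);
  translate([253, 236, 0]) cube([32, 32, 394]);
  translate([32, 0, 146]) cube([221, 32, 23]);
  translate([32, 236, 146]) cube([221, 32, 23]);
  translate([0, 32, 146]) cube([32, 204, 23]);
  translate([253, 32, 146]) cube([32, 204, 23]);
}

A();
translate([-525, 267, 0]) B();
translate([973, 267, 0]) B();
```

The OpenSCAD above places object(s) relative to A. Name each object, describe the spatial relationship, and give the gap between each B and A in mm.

Each stool's nearest face is 240 mm from the table's bounding box.

A is a table. B is a stool. Two stools sit around the table at the −x, +x sides. The gap between each stool and the table is 240 mm.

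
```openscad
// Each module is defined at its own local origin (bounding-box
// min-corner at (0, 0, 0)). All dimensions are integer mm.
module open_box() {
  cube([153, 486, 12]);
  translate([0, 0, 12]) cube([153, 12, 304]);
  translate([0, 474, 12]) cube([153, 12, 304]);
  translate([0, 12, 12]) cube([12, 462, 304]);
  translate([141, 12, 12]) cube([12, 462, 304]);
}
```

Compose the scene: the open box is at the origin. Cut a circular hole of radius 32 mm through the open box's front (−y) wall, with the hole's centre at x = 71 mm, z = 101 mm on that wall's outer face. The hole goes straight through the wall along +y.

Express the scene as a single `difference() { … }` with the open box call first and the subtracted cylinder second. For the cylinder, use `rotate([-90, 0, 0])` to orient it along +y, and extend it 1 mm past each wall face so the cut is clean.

difference() {
  open_box();
  translate([71, -1, 101]) rotate([-90, 0, 0]) cylinder(h = 14, r = 32);
}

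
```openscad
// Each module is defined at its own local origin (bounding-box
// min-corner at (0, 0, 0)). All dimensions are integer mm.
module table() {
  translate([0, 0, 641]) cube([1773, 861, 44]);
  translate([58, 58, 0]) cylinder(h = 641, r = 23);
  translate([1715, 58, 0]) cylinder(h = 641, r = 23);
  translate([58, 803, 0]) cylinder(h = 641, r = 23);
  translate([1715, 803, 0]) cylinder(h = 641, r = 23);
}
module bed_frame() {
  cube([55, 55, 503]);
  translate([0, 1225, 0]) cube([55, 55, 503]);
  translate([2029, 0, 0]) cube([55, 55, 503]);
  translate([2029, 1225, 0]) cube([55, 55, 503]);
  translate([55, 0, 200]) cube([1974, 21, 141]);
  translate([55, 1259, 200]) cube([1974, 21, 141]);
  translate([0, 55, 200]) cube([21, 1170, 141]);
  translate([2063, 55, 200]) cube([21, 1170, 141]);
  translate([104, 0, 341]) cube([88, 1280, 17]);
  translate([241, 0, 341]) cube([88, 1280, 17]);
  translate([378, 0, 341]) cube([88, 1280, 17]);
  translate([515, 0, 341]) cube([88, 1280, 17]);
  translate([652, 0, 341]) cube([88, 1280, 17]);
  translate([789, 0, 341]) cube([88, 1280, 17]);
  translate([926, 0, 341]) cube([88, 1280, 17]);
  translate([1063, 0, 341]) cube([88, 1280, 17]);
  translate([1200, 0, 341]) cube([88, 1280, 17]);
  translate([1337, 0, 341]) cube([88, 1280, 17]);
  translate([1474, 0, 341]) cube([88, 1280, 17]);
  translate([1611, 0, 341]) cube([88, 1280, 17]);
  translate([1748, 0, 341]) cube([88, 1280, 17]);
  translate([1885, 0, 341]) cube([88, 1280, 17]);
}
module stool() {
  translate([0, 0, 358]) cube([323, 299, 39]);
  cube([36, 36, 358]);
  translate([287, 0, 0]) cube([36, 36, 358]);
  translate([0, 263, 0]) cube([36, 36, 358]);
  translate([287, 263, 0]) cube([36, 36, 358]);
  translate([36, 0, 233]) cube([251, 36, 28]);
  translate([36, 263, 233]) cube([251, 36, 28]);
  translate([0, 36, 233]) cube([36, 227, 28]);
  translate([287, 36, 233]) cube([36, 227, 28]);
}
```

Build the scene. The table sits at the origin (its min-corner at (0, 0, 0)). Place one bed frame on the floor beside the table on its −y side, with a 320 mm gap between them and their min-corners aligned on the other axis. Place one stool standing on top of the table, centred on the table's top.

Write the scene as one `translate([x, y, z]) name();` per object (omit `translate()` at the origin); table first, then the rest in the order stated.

table();
translate([0, -1600, 0]) bed_frame();
translate([725, 281, 685]) stool();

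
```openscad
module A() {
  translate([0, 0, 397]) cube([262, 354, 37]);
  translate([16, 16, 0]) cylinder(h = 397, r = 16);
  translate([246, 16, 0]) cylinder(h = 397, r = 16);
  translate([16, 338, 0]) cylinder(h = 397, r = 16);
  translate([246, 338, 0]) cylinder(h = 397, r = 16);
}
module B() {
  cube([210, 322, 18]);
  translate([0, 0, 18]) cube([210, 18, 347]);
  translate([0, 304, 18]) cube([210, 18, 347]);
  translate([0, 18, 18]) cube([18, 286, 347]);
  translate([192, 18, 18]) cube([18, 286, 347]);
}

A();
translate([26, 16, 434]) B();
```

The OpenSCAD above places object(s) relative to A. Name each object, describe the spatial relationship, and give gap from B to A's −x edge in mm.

The open box's min-x is at 26; the stool's min-x is 0; gap = 26 mm.

A is a stool. B is an open box. The open box is on top of the stool, centred. The gap from the open box to the stool's −x edge is 26 mm.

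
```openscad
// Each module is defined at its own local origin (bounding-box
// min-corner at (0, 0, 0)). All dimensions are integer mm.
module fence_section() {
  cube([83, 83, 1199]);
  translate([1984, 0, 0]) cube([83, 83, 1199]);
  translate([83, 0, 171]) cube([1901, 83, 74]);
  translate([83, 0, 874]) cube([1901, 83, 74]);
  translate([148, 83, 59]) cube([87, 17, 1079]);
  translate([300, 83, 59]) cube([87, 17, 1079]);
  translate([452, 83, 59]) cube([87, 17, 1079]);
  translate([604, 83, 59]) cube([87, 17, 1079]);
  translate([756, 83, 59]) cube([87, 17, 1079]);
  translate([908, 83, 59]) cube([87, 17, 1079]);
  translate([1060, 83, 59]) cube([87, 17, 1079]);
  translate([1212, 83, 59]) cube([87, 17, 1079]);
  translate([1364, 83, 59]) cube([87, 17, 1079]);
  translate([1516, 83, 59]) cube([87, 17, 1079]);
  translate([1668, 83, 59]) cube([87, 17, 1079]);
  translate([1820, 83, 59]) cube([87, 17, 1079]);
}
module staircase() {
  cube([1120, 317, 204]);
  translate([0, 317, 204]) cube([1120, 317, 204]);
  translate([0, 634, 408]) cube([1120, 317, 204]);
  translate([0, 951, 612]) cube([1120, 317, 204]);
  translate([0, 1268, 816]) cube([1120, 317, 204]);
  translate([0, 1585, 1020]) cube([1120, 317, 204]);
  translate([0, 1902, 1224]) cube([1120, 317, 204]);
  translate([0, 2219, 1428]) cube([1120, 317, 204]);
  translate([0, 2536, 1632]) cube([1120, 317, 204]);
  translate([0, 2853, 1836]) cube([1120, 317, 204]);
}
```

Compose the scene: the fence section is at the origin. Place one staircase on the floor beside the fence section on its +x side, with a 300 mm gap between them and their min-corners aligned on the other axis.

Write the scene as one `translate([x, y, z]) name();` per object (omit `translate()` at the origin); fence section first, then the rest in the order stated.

fence_section();
translate([2367, 0, 0]) staircase();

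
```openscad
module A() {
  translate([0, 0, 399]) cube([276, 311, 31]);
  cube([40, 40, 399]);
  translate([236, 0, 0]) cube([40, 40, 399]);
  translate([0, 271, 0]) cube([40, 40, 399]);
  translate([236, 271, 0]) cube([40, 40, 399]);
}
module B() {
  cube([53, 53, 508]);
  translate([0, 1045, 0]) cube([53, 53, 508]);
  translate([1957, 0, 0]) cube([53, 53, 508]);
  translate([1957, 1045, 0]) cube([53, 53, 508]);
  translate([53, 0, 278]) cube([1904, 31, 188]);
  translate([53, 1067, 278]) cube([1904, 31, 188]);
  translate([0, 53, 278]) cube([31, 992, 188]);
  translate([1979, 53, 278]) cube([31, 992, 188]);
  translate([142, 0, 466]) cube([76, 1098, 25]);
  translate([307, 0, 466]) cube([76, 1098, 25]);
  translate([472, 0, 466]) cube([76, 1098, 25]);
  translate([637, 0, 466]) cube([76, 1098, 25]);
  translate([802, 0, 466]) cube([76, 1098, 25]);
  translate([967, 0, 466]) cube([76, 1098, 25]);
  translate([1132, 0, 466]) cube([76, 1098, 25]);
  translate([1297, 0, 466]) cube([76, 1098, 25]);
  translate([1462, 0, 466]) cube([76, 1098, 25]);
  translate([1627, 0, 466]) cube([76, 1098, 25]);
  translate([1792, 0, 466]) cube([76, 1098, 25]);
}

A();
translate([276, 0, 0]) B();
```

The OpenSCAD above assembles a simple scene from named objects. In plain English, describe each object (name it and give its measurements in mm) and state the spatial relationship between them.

A is a four-legged stool. The seat is a 276×311×31 mm slab whose top surface is at z = 430 mm; four square legs, each 40×40 mm in cross-section, run from the floor (z = 0) to the underside of the seat, each flush with a corner of the seat.

B is a bed frame 2010 mm long (x) by 1098 mm wide (y). Four 53×53 mm corner posts, 508 mm tall, at the corners of the footprint. Four rails of 31 mm thickness and 188 mm height run between adjacent posts with their undersides at z = 278 mm, their outer faces flush with the outside of the frame (the two x-running rails run between the posts' inner faces; the two y-running rails run between the posts' inner faces). 11 slats, each 76 mm wide (x) and 25 mm thick, lie across the top of the two x-running rails, running the full 1098 mm width of the frame in y; the slats are evenly spaced along x between the inner faces of the end posts with equal gaps (rounded down to the nearest mm) at the −x end and between each pair — any rounding remainder accumulates at the +x end.

The bed frame is against the stool's +x side, with their −y faces flush.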